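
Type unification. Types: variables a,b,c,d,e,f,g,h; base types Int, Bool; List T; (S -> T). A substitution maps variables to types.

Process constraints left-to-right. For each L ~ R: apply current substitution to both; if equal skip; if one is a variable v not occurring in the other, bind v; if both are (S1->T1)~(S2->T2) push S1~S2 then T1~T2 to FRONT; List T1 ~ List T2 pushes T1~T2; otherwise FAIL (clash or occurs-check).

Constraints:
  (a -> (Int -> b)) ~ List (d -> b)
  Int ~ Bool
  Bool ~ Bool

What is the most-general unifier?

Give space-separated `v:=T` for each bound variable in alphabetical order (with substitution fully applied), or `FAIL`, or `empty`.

Answer: FAIL

Derivation:
step 1: unify (a -> (Int -> b)) ~ List (d -> b)  [subst: {-} | 2 pending]
  clash: (a -> (Int -> b)) vs List (d -> b)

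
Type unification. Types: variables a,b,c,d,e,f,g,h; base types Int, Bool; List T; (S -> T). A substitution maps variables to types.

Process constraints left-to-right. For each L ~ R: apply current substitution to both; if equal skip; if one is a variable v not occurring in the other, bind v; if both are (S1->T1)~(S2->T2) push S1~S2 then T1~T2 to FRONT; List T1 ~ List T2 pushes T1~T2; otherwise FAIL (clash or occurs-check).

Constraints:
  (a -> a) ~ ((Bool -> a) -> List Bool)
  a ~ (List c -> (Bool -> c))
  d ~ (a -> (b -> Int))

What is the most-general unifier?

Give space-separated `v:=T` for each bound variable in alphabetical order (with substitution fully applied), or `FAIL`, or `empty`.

Answer: FAIL

Derivation:
step 1: unify (a -> a) ~ ((Bool -> a) -> List Bool)  [subst: {-} | 2 pending]
  -> decompose arrow: push a~(Bool -> a), a~List Bool
step 2: unify a ~ (Bool -> a)  [subst: {-} | 3 pending]
  occurs-check fail: a in (Bool -> a)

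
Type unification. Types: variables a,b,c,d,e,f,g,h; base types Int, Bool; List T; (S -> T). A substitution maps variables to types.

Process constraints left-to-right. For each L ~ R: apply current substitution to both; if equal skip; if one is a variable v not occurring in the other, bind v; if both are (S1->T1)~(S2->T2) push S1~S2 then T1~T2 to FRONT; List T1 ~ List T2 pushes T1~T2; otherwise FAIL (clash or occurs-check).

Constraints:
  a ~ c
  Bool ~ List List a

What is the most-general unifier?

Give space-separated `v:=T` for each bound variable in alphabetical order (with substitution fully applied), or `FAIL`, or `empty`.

Answer: FAIL

Derivation:
step 1: unify a ~ c  [subst: {-} | 1 pending]
  bind a := c
step 2: unify Bool ~ List List c  [subst: {a:=c} | 0 pending]
  clash: Bool vs List List c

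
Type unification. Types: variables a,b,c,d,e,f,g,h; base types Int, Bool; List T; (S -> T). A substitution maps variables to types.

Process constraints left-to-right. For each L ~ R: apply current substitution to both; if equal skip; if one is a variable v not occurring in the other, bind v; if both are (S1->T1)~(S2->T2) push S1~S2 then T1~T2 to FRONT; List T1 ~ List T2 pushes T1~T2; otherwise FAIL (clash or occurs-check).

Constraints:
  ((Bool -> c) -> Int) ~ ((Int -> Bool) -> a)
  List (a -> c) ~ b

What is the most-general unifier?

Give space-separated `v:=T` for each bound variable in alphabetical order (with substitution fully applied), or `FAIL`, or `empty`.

step 1: unify ((Bool -> c) -> Int) ~ ((Int -> Bool) -> a)  [subst: {-} | 1 pending]
  -> decompose arrow: push (Bool -> c)~(Int -> Bool), Int~a
step 2: unify (Bool -> c) ~ (Int -> Bool)  [subst: {-} | 2 pending]
  -> decompose arrow: push Bool~Int, c~Bool
step 3: unify Bool ~ Int  [subst: {-} | 3 pending]
  clash: Bool vs Int

Answer: FAIL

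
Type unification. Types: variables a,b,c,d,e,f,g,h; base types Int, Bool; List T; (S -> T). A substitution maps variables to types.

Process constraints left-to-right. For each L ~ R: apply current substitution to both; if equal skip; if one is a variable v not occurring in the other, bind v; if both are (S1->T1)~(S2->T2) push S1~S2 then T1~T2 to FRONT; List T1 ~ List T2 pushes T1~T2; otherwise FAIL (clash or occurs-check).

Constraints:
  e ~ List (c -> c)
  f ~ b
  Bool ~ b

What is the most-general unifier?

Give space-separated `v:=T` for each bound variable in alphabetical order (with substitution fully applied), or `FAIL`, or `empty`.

Answer: b:=Bool e:=List (c -> c) f:=Bool

Derivation:
step 1: unify e ~ List (c -> c)  [subst: {-} | 2 pending]
  bind e := List (c -> c)
step 2: unify f ~ b  [subst: {e:=List (c -> c)} | 1 pending]
  bind f := b
step 3: unify Bool ~ b  [subst: {e:=List (c -> c), f:=b} | 0 pending]
  bind b := Bool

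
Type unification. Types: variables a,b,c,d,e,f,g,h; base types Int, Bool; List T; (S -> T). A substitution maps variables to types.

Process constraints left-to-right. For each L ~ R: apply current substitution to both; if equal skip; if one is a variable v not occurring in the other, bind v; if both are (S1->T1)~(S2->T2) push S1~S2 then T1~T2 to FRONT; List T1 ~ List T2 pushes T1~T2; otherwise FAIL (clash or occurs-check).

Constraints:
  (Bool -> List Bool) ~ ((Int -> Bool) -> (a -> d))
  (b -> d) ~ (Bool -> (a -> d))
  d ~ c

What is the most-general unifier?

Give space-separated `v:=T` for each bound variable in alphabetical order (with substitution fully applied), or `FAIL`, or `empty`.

Answer: FAIL

Derivation:
step 1: unify (Bool -> List Bool) ~ ((Int -> Bool) -> (a -> d))  [subst: {-} | 2 pending]
  -> decompose arrow: push Bool~(Int -> Bool), List Bool~(a -> d)
step 2: unify Bool ~ (Int -> Bool)  [subst: {-} | 3 pending]
  clash: Bool vs (Int -> Bool)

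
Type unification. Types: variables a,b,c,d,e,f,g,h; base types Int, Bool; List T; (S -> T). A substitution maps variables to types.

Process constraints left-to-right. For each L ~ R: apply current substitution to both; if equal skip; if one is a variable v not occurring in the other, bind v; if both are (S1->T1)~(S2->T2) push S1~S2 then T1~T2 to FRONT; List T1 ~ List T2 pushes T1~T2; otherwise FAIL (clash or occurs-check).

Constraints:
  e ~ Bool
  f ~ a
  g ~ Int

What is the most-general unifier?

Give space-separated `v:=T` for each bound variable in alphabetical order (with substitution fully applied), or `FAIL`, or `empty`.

step 1: unify e ~ Bool  [subst: {-} | 2 pending]
  bind e := Bool
step 2: unify f ~ a  [subst: {e:=Bool} | 1 pending]
  bind f := a
step 3: unify g ~ Int  [subst: {e:=Bool, f:=a} | 0 pending]
  bind g := Int

Answer: e:=Bool f:=a g:=Int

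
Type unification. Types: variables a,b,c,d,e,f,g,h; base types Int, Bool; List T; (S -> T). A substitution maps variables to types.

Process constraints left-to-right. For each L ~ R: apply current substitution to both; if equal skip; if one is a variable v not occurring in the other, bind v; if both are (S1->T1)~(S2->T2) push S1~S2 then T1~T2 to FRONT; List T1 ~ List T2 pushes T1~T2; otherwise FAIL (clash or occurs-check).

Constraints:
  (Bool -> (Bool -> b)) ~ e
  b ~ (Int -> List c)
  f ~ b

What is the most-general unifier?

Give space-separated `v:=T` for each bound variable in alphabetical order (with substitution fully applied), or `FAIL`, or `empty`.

step 1: unify (Bool -> (Bool -> b)) ~ e  [subst: {-} | 2 pending]
  bind e := (Bool -> (Bool -> b))
step 2: unify b ~ (Int -> List c)  [subst: {e:=(Bool -> (Bool -> b))} | 1 pending]
  bind b := (Int -> List c)
step 3: unify f ~ (Int -> List c)  [subst: {e:=(Bool -> (Bool -> b)), b:=(Int -> List c)} | 0 pending]
  bind f := (Int -> List c)

Answer: b:=(Int -> List c) e:=(Bool -> (Bool -> (Int -> List c))) f:=(Int -> List c)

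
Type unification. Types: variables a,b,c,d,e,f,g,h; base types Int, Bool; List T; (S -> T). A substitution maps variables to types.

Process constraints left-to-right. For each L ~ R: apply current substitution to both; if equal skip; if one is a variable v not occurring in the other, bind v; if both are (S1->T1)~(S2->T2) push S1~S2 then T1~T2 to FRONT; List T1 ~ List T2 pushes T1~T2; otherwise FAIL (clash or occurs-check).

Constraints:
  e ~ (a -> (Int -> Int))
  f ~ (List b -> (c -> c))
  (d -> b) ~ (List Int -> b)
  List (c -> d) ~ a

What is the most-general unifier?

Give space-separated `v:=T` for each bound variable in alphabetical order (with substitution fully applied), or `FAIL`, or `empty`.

Answer: a:=List (c -> List Int) d:=List Int e:=(List (c -> List Int) -> (Int -> Int)) f:=(List b -> (c -> c))

Derivation:
step 1: unify e ~ (a -> (Int -> Int))  [subst: {-} | 3 pending]
  bind e := (a -> (Int -> Int))
step 2: unify f ~ (List b -> (c -> c))  [subst: {e:=(a -> (Int -> Int))} | 2 pending]
  bind f := (List b -> (c -> c))
step 3: unify (d -> b) ~ (List Int -> b)  [subst: {e:=(a -> (Int -> Int)), f:=(List b -> (c -> c))} | 1 pending]
  -> decompose arrow: push d~List Int, b~b
step 4: unify d ~ List Int  [subst: {e:=(a -> (Int -> Int)), f:=(List b -> (c -> c))} | 2 pending]
  bind d := List Int
step 5: unify b ~ b  [subst: {e:=(a -> (Int -> Int)), f:=(List b -> (c -> c)), d:=List Int} | 1 pending]
  -> identical, skip
step 6: unify List (c -> List Int) ~ a  [subst: {e:=(a -> (Int -> Int)), f:=(List b -> (c -> c)), d:=List Int} | 0 pending]
  bind a := List (c -> List Int)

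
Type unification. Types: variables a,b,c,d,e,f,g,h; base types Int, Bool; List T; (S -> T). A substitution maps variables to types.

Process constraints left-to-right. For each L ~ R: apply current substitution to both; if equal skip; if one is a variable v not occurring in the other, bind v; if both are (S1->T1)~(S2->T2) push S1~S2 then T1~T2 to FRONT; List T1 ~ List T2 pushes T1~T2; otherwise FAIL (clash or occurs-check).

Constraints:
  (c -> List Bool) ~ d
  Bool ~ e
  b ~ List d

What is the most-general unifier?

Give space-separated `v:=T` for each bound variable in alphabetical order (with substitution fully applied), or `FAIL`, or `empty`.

step 1: unify (c -> List Bool) ~ d  [subst: {-} | 2 pending]
  bind d := (c -> List Bool)
step 2: unify Bool ~ e  [subst: {d:=(c -> List Bool)} | 1 pending]
  bind e := Bool
step 3: unify b ~ List (c -> List Bool)  [subst: {d:=(c -> List Bool), e:=Bool} | 0 pending]
  bind b := List (c -> List Bool)

Answer: b:=List (c -> List Bool) d:=(c -> List Bool) e:=Bool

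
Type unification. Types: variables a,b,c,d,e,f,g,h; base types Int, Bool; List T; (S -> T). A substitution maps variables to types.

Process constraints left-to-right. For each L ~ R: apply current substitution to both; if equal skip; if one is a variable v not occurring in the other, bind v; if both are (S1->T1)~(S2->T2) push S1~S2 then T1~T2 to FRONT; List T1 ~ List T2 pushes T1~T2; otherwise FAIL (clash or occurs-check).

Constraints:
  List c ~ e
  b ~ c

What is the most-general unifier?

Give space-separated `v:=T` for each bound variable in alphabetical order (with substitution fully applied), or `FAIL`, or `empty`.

step 1: unify List c ~ e  [subst: {-} | 1 pending]
  bind e := List c
step 2: unify b ~ c  [subst: {e:=List c} | 0 pending]
  bind b := c

Answer: b:=c e:=List c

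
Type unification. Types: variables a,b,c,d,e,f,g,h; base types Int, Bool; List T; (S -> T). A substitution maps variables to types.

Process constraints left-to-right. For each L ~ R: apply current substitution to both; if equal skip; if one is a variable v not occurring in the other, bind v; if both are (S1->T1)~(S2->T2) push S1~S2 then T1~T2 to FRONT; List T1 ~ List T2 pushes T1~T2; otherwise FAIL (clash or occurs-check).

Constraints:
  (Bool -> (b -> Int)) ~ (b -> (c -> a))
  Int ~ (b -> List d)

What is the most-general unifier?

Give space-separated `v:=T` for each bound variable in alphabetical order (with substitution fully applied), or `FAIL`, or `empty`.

Answer: FAIL

Derivation:
step 1: unify (Bool -> (b -> Int)) ~ (b -> (c -> a))  [subst: {-} | 1 pending]
  -> decompose arrow: push Bool~b, (b -> Int)~(c -> a)
step 2: unify Bool ~ b  [subst: {-} | 2 pending]
  bind b := Bool
step 3: unify (Bool -> Int) ~ (c -> a)  [subst: {b:=Bool} | 1 pending]
  -> decompose arrow: push Bool~c, Int~a
step 4: unify Bool ~ c  [subst: {b:=Bool} | 2 pending]
  bind c := Bool
step 5: unify Int ~ a  [subst: {b:=Bool, c:=Bool} | 1 pending]
  bind a := Int
step 6: unify Int ~ (Bool -> List d)  [subst: {b:=Bool, c:=Bool, a:=Int} | 0 pending]
  clash: Int vs (Bool -> List d)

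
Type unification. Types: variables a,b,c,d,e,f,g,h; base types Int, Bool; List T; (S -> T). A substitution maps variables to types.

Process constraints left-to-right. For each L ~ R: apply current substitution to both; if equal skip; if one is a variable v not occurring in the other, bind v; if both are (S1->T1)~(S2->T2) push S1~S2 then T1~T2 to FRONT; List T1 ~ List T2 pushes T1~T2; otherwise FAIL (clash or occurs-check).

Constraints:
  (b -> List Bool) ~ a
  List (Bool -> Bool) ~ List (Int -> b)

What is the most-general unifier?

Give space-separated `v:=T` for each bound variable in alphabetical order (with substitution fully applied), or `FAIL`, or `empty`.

step 1: unify (b -> List Bool) ~ a  [subst: {-} | 1 pending]
  bind a := (b -> List Bool)
step 2: unify List (Bool -> Bool) ~ List (Int -> b)  [subst: {a:=(b -> List Bool)} | 0 pending]
  -> decompose List: push (Bool -> Bool)~(Int -> b)
step 3: unify (Bool -> Bool) ~ (Int -> b)  [subst: {a:=(b -> List Bool)} | 0 pending]
  -> decompose arrow: push Bool~Int, Bool~b
step 4: unify Bool ~ Int  [subst: {a:=(b -> List Bool)} | 1 pending]
  clash: Bool vs Int

Answer: FAIL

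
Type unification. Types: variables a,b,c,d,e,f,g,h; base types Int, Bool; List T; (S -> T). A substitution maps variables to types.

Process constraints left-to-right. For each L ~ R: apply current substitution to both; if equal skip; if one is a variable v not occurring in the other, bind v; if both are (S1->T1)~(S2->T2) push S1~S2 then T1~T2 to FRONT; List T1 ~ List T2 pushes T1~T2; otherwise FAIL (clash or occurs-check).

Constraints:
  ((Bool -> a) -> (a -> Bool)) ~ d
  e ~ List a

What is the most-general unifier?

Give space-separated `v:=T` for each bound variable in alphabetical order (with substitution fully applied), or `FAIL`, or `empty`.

step 1: unify ((Bool -> a) -> (a -> Bool)) ~ d  [subst: {-} | 1 pending]
  bind d := ((Bool -> a) -> (a -> Bool))
step 2: unify e ~ List a  [subst: {d:=((Bool -> a) -> (a -> Bool))} | 0 pending]
  bind e := List a

Answer: d:=((Bool -> a) -> (a -> Bool)) e:=List a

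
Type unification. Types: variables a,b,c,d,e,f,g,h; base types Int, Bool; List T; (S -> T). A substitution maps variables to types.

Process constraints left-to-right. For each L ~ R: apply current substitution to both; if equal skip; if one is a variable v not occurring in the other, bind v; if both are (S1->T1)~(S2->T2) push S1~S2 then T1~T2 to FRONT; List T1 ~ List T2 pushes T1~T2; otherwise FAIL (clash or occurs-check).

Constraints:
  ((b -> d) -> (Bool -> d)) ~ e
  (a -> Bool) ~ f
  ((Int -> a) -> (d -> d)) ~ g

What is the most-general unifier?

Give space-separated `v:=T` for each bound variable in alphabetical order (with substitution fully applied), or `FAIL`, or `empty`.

step 1: unify ((b -> d) -> (Bool -> d)) ~ e  [subst: {-} | 2 pending]
  bind e := ((b -> d) -> (Bool -> d))
step 2: unify (a -> Bool) ~ f  [subst: {e:=((b -> d) -> (Bool -> d))} | 1 pending]
  bind f := (a -> Bool)
step 3: unify ((Int -> a) -> (d -> d)) ~ g  [subst: {e:=((b -> d) -> (Bool -> d)), f:=(a -> Bool)} | 0 pending]
  bind g := ((Int -> a) -> (d -> d))

Answer: e:=((b -> d) -> (Bool -> d)) f:=(a -> Bool) g:=((Int -> a) -> (d -> d))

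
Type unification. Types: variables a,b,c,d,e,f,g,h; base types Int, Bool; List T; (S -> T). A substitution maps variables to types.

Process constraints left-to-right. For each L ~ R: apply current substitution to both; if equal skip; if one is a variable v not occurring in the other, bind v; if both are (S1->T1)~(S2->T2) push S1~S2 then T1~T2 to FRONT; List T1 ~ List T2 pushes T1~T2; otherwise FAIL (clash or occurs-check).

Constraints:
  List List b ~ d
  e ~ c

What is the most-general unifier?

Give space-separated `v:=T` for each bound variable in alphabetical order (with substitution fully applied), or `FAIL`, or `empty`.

Answer: d:=List List b e:=c

Derivation:
step 1: unify List List b ~ d  [subst: {-} | 1 pending]
  bind d := List List b
step 2: unify e ~ c  [subst: {d:=List List b} | 0 pending]
  bind e := c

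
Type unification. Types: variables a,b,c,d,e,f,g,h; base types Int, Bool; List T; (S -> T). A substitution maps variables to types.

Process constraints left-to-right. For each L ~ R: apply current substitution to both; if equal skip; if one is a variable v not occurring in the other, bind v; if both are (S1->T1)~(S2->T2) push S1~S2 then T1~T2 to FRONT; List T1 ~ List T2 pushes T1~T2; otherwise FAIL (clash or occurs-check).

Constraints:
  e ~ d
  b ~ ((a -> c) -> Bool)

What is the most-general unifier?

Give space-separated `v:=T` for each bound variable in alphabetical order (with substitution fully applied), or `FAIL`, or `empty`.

step 1: unify e ~ d  [subst: {-} | 1 pending]
  bind e := d
step 2: unify b ~ ((a -> c) -> Bool)  [subst: {e:=d} | 0 pending]
  bind b := ((a -> c) -> Bool)

Answer: b:=((a -> c) -> Bool) e:=d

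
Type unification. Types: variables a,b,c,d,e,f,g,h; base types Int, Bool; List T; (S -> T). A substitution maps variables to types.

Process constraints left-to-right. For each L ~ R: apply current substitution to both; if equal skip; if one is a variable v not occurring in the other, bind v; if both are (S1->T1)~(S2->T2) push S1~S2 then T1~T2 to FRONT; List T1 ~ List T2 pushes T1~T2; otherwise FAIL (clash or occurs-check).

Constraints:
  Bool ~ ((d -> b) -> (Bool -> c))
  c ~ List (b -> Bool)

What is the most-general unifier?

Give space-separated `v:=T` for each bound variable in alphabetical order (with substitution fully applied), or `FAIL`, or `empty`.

Answer: FAIL

Derivation:
step 1: unify Bool ~ ((d -> b) -> (Bool -> c))  [subst: {-} | 1 pending]
  clash: Bool vs ((d -> b) -> (Bool -> c))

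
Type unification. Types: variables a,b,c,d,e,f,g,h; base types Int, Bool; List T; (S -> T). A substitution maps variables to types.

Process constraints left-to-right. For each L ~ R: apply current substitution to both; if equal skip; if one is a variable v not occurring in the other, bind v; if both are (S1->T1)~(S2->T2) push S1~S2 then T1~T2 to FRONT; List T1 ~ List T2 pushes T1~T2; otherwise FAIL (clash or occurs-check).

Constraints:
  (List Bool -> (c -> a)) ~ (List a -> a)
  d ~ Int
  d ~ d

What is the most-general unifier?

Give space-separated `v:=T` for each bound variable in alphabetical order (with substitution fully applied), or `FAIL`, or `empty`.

step 1: unify (List Bool -> (c -> a)) ~ (List a -> a)  [subst: {-} | 2 pending]
  -> decompose arrow: push List Bool~List a, (c -> a)~a
step 2: unify List Bool ~ List a  [subst: {-} | 3 pending]
  -> decompose List: push Bool~a
step 3: unify Bool ~ a  [subst: {-} | 3 pending]
  bind a := Bool
step 4: unify (c -> Bool) ~ Bool  [subst: {a:=Bool} | 2 pending]
  clash: (c -> Bool) vs Bool

Answer: FAIL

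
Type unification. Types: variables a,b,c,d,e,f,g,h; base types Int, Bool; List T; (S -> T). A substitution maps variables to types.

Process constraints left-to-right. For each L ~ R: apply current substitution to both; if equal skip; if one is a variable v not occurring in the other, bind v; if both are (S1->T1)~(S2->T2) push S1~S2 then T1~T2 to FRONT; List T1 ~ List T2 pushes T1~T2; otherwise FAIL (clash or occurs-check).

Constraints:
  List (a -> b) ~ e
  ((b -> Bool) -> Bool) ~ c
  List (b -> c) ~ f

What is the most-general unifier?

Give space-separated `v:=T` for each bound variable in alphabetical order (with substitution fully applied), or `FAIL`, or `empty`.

Answer: c:=((b -> Bool) -> Bool) e:=List (a -> b) f:=List (b -> ((b -> Bool) -> Bool))

Derivation:
step 1: unify List (a -> b) ~ e  [subst: {-} | 2 pending]
  bind e := List (a -> b)
step 2: unify ((b -> Bool) -> Bool) ~ c  [subst: {e:=List (a -> b)} | 1 pending]
  bind c := ((b -> Bool) -> Bool)
step 3: unify List (b -> ((b -> Bool) -> Bool)) ~ f  [subst: {e:=List (a -> b), c:=((b -> Bool) -> Bool)} | 0 pending]
  bind f := List (b -> ((b -> Bool) -> Bool))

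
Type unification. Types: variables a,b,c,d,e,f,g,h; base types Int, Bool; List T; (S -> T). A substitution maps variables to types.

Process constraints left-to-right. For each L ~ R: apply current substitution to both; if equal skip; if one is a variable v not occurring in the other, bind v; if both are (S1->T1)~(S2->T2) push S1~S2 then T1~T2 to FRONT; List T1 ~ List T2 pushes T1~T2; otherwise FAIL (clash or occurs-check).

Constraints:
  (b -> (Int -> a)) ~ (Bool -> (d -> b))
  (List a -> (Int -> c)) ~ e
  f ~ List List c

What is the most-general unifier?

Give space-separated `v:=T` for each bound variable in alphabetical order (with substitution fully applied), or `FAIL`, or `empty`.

Answer: a:=Bool b:=Bool d:=Int e:=(List Bool -> (Int -> c)) f:=List List c

Derivation:
step 1: unify (b -> (Int -> a)) ~ (Bool -> (d -> b))  [subst: {-} | 2 pending]
  -> decompose arrow: push b~Bool, (Int -> a)~(d -> b)
step 2: unify b ~ Bool  [subst: {-} | 3 pending]
  bind b := Bool
step 3: unify (Int -> a) ~ (d -> Bool)  [subst: {b:=Bool} | 2 pending]
  -> decompose arrow: push Int~d, a~Bool
step 4: unify Int ~ d  [subst: {b:=Bool} | 3 pending]
  bind d := Int
step 5: unify a ~ Bool  [subst: {b:=Bool, d:=Int} | 2 pending]
  bind a := Bool
step 6: unify (List Bool -> (Int -> c)) ~ e  [subst: {b:=Bool, d:=Int, a:=Bool} | 1 pending]
  bind e := (List Bool -> (Int -> c))
step 7: unify f ~ List List c  [subst: {b:=Bool, d:=Int, a:=Bool, e:=(List Bool -> (Int -> c))} | 0 pending]
  bind f := List List c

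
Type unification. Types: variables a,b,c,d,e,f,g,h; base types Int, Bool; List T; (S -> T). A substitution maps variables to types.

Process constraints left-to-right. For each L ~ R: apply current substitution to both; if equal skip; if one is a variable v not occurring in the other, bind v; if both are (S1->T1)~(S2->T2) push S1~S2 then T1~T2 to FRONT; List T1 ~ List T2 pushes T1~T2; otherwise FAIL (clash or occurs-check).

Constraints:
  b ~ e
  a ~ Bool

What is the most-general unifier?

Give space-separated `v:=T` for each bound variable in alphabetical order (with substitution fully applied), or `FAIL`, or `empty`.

Answer: a:=Bool b:=e

Derivation:
step 1: unify b ~ e  [subst: {-} | 1 pending]
  bind b := e
step 2: unify a ~ Bool  [subst: {b:=e} | 0 pending]
  bind a := Bool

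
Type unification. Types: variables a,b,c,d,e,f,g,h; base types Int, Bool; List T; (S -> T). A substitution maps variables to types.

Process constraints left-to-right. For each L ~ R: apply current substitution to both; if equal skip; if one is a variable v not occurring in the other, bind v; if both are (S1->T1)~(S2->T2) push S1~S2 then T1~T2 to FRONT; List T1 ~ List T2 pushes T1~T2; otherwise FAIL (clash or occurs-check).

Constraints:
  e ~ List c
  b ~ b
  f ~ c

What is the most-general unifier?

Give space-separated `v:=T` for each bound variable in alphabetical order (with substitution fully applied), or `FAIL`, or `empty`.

step 1: unify e ~ List c  [subst: {-} | 2 pending]
  bind e := List c
step 2: unify b ~ b  [subst: {e:=List c} | 1 pending]
  -> identical, skip
step 3: unify f ~ c  [subst: {e:=List c} | 0 pending]
  bind f := c

Answer: e:=List c f:=c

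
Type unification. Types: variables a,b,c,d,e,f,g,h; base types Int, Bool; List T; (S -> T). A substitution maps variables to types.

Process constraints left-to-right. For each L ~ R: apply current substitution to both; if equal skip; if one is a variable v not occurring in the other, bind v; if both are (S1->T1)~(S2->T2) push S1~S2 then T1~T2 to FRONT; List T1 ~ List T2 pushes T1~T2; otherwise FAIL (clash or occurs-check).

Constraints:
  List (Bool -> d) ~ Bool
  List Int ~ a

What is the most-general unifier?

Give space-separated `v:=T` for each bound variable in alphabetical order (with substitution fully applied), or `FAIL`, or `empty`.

step 1: unify List (Bool -> d) ~ Bool  [subst: {-} | 1 pending]
  clash: List (Bool -> d) vs Bool

Answer: FAIL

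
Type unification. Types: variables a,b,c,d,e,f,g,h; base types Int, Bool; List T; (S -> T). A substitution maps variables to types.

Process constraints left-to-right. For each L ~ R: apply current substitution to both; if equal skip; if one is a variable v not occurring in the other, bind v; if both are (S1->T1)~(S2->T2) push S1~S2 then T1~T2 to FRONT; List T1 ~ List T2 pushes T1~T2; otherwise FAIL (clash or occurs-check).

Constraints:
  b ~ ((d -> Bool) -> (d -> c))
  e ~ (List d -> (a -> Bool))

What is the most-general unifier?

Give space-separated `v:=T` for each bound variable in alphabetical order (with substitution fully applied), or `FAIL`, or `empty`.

Answer: b:=((d -> Bool) -> (d -> c)) e:=(List d -> (a -> Bool))

Derivation:
step 1: unify b ~ ((d -> Bool) -> (d -> c))  [subst: {-} | 1 pending]
  bind b := ((d -> Bool) -> (d -> c))
step 2: unify e ~ (List d -> (a -> Bool))  [subst: {b:=((d -> Bool) -> (d -> c))} | 0 pending]
  bind e := (List d -> (a -> Bool))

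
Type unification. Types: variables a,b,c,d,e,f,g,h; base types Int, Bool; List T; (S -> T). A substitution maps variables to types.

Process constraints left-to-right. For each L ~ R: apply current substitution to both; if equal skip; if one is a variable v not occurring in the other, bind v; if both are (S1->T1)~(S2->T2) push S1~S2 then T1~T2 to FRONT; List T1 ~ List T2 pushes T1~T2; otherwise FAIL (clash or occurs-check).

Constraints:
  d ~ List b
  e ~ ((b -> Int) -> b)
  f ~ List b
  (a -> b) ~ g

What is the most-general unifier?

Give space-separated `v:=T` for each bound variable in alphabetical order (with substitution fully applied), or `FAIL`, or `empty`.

step 1: unify d ~ List b  [subst: {-} | 3 pending]
  bind d := List b
step 2: unify e ~ ((b -> Int) -> b)  [subst: {d:=List b} | 2 pending]
  bind e := ((b -> Int) -> b)
step 3: unify f ~ List b  [subst: {d:=List b, e:=((b -> Int) -> b)} | 1 pending]
  bind f := List b
step 4: unify (a -> b) ~ g  [subst: {d:=List b, e:=((b -> Int) -> b), f:=List b} | 0 pending]
  bind g := (a -> b)

Answer: d:=List b e:=((b -> Int) -> b) f:=List b g:=(a -> b)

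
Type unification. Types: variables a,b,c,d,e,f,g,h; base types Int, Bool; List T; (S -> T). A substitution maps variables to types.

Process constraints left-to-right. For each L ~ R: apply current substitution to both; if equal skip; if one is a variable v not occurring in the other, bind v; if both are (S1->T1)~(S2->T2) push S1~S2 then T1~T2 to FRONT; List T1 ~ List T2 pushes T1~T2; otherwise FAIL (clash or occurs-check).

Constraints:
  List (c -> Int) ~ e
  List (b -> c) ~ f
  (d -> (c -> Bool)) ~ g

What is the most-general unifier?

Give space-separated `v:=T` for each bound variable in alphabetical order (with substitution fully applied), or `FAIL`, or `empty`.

Answer: e:=List (c -> Int) f:=List (b -> c) g:=(d -> (c -> Bool))

Derivation:
step 1: unify List (c -> Int) ~ e  [subst: {-} | 2 pending]
  bind e := List (c -> Int)
step 2: unify List (b -> c) ~ f  [subst: {e:=List (c -> Int)} | 1 pending]
  bind f := List (b -> c)
step 3: unify (d -> (c -> Bool)) ~ g  [subst: {e:=List (c -> Int), f:=List (b -> c)} | 0 pending]
  bind g := (d -> (c -> Bool))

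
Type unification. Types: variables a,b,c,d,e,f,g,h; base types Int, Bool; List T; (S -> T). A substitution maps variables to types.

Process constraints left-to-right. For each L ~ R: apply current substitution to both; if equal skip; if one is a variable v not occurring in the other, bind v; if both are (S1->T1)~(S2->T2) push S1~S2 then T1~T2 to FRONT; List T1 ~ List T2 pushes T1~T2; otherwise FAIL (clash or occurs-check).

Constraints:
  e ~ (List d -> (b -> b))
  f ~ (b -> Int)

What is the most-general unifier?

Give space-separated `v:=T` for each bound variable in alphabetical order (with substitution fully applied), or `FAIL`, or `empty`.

step 1: unify e ~ (List d -> (b -> b))  [subst: {-} | 1 pending]
  bind e := (List d -> (b -> b))
step 2: unify f ~ (b -> Int)  [subst: {e:=(List d -> (b -> b))} | 0 pending]
  bind f := (b -> Int)

Answer: e:=(List d -> (b -> b)) f:=(b -> Int)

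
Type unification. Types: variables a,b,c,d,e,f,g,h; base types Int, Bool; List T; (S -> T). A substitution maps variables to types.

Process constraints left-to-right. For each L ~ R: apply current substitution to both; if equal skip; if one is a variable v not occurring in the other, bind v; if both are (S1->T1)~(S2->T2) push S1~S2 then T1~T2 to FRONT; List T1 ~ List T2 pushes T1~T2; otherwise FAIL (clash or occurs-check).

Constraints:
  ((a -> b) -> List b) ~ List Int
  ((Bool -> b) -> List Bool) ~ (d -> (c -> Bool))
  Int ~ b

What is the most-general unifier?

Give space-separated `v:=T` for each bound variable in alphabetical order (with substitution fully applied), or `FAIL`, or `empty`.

Answer: FAIL

Derivation:
step 1: unify ((a -> b) -> List b) ~ List Int  [subst: {-} | 2 pending]
  clash: ((a -> b) -> List b) vs List Int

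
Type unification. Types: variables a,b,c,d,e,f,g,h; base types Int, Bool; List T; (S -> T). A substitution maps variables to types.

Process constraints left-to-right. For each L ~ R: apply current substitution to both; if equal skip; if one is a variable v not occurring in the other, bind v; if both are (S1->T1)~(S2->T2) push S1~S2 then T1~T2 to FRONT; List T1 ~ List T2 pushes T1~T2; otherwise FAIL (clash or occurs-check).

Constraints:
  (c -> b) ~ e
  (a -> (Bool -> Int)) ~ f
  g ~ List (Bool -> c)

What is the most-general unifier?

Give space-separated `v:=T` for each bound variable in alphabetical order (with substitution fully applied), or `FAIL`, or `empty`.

step 1: unify (c -> b) ~ e  [subst: {-} | 2 pending]
  bind e := (c -> b)
step 2: unify (a -> (Bool -> Int)) ~ f  [subst: {e:=(c -> b)} | 1 pending]
  bind f := (a -> (Bool -> Int))
step 3: unify g ~ List (Bool -> c)  [subst: {e:=(c -> b), f:=(a -> (Bool -> Int))} | 0 pending]
  bind g := List (Bool -> c)

Answer: e:=(c -> b) f:=(a -> (Bool -> Int)) g:=List (Bool -> c)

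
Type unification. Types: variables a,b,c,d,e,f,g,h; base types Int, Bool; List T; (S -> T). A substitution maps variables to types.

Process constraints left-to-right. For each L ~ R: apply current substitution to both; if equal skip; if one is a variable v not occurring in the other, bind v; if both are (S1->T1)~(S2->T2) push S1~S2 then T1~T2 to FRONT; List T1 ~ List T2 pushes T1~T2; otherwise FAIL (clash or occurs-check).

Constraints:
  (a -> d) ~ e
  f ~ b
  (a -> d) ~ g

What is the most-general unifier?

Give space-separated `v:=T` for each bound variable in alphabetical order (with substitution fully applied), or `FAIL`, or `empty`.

Answer: e:=(a -> d) f:=b g:=(a -> d)

Derivation:
step 1: unify (a -> d) ~ e  [subst: {-} | 2 pending]
  bind e := (a -> d)
step 2: unify f ~ b  [subst: {e:=(a -> d)} | 1 pending]
  bind f := b
step 3: unify (a -> d) ~ g  [subst: {e:=(a -> d), f:=b} | 0 pending]
  bind g := (a -> d)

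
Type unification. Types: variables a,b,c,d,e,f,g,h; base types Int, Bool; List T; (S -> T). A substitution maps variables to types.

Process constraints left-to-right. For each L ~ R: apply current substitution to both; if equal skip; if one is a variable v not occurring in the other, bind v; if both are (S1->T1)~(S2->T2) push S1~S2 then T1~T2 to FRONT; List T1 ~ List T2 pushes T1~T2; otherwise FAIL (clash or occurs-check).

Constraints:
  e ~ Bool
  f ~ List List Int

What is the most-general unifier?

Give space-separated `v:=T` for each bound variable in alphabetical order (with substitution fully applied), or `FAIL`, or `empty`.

step 1: unify e ~ Bool  [subst: {-} | 1 pending]
  bind e := Bool
step 2: unify f ~ List List Int  [subst: {e:=Bool} | 0 pending]
  bind f := List List Int

Answer: e:=Bool f:=List List Int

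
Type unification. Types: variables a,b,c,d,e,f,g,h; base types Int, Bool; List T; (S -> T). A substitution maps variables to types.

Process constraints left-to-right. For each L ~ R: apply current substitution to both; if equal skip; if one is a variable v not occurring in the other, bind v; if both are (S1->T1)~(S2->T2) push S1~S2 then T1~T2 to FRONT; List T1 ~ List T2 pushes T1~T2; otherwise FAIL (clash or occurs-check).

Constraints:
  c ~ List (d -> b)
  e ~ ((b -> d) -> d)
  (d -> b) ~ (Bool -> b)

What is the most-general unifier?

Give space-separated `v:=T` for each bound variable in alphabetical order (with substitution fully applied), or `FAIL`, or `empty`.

step 1: unify c ~ List (d -> b)  [subst: {-} | 2 pending]
  bind c := List (d -> b)
step 2: unify e ~ ((b -> d) -> d)  [subst: {c:=List (d -> b)} | 1 pending]
  bind e := ((b -> d) -> d)
step 3: unify (d -> b) ~ (Bool -> b)  [subst: {c:=List (d -> b), e:=((b -> d) -> d)} | 0 pending]
  -> decompose arrow: push d~Bool, b~b
step 4: unify d ~ Bool  [subst: {c:=List (d -> b), e:=((b -> d) -> d)} | 1 pending]
  bind d := Bool
step 5: unify b ~ b  [subst: {c:=List (d -> b), e:=((b -> d) -> d), d:=Bool} | 0 pending]
  -> identical, skip

Answer: c:=List (Bool -> b) d:=Bool e:=((b -> Bool) -> Bool)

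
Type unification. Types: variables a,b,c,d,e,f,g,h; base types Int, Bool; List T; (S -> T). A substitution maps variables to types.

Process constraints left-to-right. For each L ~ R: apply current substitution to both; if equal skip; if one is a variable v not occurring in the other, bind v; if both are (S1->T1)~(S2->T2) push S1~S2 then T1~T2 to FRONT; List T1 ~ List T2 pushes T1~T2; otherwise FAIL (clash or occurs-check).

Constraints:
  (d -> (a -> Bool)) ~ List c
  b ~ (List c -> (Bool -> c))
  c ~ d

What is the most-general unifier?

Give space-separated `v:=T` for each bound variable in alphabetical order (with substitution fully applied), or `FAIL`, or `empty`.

step 1: unify (d -> (a -> Bool)) ~ List c  [subst: {-} | 2 pending]
  clash: (d -> (a -> Bool)) vs List c

Answer: FAIL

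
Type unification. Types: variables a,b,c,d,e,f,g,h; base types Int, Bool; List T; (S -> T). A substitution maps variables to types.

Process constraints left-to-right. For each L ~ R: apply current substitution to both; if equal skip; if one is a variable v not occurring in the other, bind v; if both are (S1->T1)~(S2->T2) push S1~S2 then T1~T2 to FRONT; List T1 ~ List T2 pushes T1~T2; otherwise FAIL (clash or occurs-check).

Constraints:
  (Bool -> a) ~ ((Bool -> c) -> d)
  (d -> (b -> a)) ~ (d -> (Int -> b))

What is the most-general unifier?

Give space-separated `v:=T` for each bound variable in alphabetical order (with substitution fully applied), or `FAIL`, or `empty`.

step 1: unify (Bool -> a) ~ ((Bool -> c) -> d)  [subst: {-} | 1 pending]
  -> decompose arrow: push Bool~(Bool -> c), a~d
step 2: unify Bool ~ (Bool -> c)  [subst: {-} | 2 pending]
  clash: Bool vs (Bool -> c)

Answer: FAIL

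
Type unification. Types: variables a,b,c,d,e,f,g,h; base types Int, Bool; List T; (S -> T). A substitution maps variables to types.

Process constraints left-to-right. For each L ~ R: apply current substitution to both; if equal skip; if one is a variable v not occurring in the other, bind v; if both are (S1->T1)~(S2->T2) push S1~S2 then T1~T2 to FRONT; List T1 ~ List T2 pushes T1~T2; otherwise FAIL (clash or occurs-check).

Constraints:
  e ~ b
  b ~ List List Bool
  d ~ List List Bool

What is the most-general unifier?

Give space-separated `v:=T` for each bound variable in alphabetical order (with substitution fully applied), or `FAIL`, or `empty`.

Answer: b:=List List Bool d:=List List Bool e:=List List Bool

Derivation:
step 1: unify e ~ b  [subst: {-} | 2 pending]
  bind e := b
step 2: unify b ~ List List Bool  [subst: {e:=b} | 1 pending]
  bind b := List List Bool
step 3: unify d ~ List List Bool  [subst: {e:=b, b:=List List Bool} | 0 pending]
  bind d := List List Bool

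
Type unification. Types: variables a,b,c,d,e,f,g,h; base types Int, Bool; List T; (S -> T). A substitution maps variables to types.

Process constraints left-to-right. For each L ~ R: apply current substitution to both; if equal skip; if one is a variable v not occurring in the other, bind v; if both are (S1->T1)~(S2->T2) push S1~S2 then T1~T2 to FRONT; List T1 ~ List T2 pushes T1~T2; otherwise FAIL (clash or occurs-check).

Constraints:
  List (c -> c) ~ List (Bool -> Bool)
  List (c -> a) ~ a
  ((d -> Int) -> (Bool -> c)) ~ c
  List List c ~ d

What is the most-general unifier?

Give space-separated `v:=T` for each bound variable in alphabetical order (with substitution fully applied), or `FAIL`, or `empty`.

step 1: unify List (c -> c) ~ List (Bool -> Bool)  [subst: {-} | 3 pending]
  -> decompose List: push (c -> c)~(Bool -> Bool)
step 2: unify (c -> c) ~ (Bool -> Bool)  [subst: {-} | 3 pending]
  -> decompose arrow: push c~Bool, c~Bool
step 3: unify c ~ Bool  [subst: {-} | 4 pending]
  bind c := Bool
step 4: unify Bool ~ Bool  [subst: {c:=Bool} | 3 pending]
  -> identical, skip
step 5: unify List (Bool -> a) ~ a  [subst: {c:=Bool} | 2 pending]
  occurs-check fail

Answer: FAIL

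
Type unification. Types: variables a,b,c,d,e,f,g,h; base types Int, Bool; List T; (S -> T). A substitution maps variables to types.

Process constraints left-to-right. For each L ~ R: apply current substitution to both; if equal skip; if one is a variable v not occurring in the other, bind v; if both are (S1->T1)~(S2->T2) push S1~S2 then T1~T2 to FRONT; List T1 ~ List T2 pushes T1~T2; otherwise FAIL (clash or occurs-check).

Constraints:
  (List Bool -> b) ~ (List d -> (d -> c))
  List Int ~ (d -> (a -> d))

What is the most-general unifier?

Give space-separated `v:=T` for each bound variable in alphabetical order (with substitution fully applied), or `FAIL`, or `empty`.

Answer: FAIL

Derivation:
step 1: unify (List Bool -> b) ~ (List d -> (d -> c))  [subst: {-} | 1 pending]
  -> decompose arrow: push List Bool~List d, b~(d -> c)
step 2: unify List Bool ~ List d  [subst: {-} | 2 pending]
  -> decompose List: push Bool~d
step 3: unify Bool ~ d  [subst: {-} | 2 pending]
  bind d := Bool
step 4: unify b ~ (Bool -> c)  [subst: {d:=Bool} | 1 pending]
  bind b := (Bool -> c)
step 5: unify List Int ~ (Bool -> (a -> Bool))  [subst: {d:=Bool, b:=(Bool -> c)} | 0 pending]
  clash: List Int vs (Bool -> (a -> Bool))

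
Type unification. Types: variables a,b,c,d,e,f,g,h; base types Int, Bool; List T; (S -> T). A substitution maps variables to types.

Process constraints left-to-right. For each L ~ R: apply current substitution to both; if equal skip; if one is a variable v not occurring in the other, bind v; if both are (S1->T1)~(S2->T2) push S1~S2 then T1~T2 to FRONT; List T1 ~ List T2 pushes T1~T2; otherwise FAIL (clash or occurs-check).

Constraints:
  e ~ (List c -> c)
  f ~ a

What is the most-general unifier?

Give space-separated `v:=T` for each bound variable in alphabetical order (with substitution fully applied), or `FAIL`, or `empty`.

Answer: e:=(List c -> c) f:=a

Derivation:
step 1: unify e ~ (List c -> c)  [subst: {-} | 1 pending]
  bind e := (List c -> c)
step 2: unify f ~ a  [subst: {e:=(List c -> c)} | 0 pending]
  bind f := a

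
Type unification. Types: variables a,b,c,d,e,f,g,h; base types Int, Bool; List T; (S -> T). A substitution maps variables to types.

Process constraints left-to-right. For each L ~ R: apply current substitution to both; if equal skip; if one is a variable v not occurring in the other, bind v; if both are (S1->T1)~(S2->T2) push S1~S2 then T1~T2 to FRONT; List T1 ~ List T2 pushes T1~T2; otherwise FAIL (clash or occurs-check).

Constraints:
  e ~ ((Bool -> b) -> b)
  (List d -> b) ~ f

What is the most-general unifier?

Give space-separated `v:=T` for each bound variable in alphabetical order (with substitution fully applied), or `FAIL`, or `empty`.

step 1: unify e ~ ((Bool -> b) -> b)  [subst: {-} | 1 pending]
  bind e := ((Bool -> b) -> b)
step 2: unify (List d -> b) ~ f  [subst: {e:=((Bool -> b) -> b)} | 0 pending]
  bind f := (List d -> b)

Answer: e:=((Bool -> b) -> b) f:=(List d -> b)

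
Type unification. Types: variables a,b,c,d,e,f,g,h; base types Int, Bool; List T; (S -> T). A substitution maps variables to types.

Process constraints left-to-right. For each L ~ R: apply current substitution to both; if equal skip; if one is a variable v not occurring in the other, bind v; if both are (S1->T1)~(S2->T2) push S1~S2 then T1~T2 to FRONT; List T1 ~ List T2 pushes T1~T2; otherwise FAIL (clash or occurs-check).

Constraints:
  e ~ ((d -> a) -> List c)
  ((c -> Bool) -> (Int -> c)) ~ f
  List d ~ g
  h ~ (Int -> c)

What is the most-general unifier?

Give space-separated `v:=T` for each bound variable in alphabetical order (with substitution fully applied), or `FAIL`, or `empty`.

Answer: e:=((d -> a) -> List c) f:=((c -> Bool) -> (Int -> c)) g:=List d h:=(Int -> c)

Derivation:
step 1: unify e ~ ((d -> a) -> List c)  [subst: {-} | 3 pending]
  bind e := ((d -> a) -> List c)
step 2: unify ((c -> Bool) -> (Int -> c)) ~ f  [subst: {e:=((d -> a) -> List c)} | 2 pending]
  bind f := ((c -> Bool) -> (Int -> c))
step 3: unify List d ~ g  [subst: {e:=((d -> a) -> List c), f:=((c -> Bool) -> (Int -> c))} | 1 pending]
  bind g := List d
step 4: unify h ~ (Int -> c)  [subst: {e:=((d -> a) -> List c), f:=((c -> Bool) -> (Int -> c)), g:=List d} | 0 pending]
  bind h := (Int -> c)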